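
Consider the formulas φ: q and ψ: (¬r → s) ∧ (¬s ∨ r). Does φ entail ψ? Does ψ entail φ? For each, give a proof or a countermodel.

(⇒) fails and (⇐) fails.

(⇒) This fails. Under q = T, s = F, r = F, the left side is true but the right side is false.

(⇐) This fails. Under q = F, s = F, r = T, the left side is false but the right side is true.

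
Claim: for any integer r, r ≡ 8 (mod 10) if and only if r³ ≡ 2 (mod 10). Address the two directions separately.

Both directions hold.

(→) Suppose r ≡ 8 (mod 10). Write r = 10j + 8. Then (10j + 8)³ = 1000j³ + 2400j² + 1920j + 512 = 10(100j³ + 240j² + 192j + 51) + 2, so r³ ≡ 2 (mod 10).

(←) Conversely, suppose r³ ≡ 2 (mod 10). The only residue r in {0, …, 9} with r³ ≡ 2 (mod 10) is r = 8, so r ≡ 8 (mod 10).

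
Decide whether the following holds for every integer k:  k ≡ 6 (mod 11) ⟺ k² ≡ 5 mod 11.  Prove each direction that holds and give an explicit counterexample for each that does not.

(⇒) This fails: take k = 6. Then 6 ≡ 6 (mod 11), but 6² = 36 ≡ 3 (mod 11), not 5.

(⇐) This fails: take k = 4. Then 4² = 16 ≡ 5 (mod 11), yet 4 ≡ 4 (mod 11), not 6.

(⇒) fails and (⇐) fails.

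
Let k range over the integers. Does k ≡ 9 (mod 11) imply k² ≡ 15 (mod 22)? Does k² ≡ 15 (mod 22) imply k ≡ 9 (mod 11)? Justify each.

(⇒) fails and (⇐) fails.

(→) This fails: take k = 20. Then 20 ≡ 9 (mod 11), but 20² = 400 ≡ 4 (mod 22), not 15.

(←) This fails: take k = 13. Then 13² = 169 ≡ 15 (mod 22), yet 13 ≡ 2 (mod 11), not 9.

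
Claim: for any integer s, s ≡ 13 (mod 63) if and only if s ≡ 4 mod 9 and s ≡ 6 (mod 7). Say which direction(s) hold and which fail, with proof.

(→) Suppose s ≡ 13 (mod 63); write s = 63j + 13. Since 9 ∣ 63, reducing mod 9 gives s ≡ 13 ≡ 4 (mod 9); since 7 ∣ 63, reducing mod 7 gives s ≡ 13 ≡ 6 (mod 7).

(←) Conversely, if s ≡ 4 (mod 9) and s ≡ 6 (mod 7), then by the Chinese remainder theorem s ≡ 13 (mod 63). This is exactly s ≡ 13 (mod 63).

Equivalent; both directions hold.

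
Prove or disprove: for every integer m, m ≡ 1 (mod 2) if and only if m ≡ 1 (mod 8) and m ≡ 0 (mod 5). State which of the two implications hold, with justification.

(→) This fails: m = 1 gives 1 ≡ 1 (mod 2) but 1 ≡ 1 (mod 5), so the conjunction on the right does not hold.

(←) Conversely, if m ≡ 1 (mod 8) and m ≡ 0 (mod 5), then by the Chinese remainder theorem m ≡ 25 (mod 40). Since 25 ≡ 1 (mod 2) and 2 ∣ 40, we get m ≡ 1 (mod 2).

(⇒) fails; (⇐) holds.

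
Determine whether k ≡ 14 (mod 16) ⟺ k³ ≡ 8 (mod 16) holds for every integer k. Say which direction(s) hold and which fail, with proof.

The forward direction holds; the converse fails.

[⇒] Suppose k ≡ 14 (mod 16). Write k = 16j + 14. Then (16j + 14)³ = 4096j³ + 10752j² + 9408j + 2744 = 16(256j³ + 672j² + 588j + 171) + 8, so k³ ≡ 8 (mod 16).

[⇐] This fails: take k = 2. Then 2³ = 8 ≡ 8 (mod 16), yet 2 ≡ 2 (mod 16), not 14.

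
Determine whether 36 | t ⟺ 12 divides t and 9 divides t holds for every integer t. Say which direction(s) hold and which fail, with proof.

Both directions hold; the statement is true.

[⇒] If 36 ∣ t, write t = 36q. Since 36 = 3·12, t = 12·(3q), so 12 ∣ t; and since 36 = 4·9, t = 9·(4q), so 9 ∣ t.

[⇐] Suppose 12 ∣ t and 9 ∣ t. Any common multiple of 12 and 9 is a multiple of their lcm; here lcm(12, 9) = 12·9/gcd(12, 9) = 108/3 = 36, so 36 ∣ t.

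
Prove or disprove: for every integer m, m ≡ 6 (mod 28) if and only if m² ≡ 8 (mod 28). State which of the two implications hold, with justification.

(⇒) Suppose m ≡ 6 (mod 28). Write m = 28j + 6. Then (28j + 6)² = 784j² + 336j + 36 = 28(28j² + 12j + 1) + 8, so m² ≡ 8 (mod 28).

(⇐) This fails: take m = 8. Then 8² = 64 ≡ 8 (mod 28), yet 8 ≡ 8 (mod 28), not 6.

Only the forward direction holds.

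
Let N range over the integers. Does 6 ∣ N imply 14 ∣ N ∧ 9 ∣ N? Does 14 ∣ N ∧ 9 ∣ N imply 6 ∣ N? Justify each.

(⟹) This fails: take N = 6. Certainly 6 ∣ 6, but 14 ∤ 6.

(⟸) Suppose 14 ∣ N and 9 ∣ N. Any common multiple of 14 and 9 is a multiple of their lcm; here gcd(14, 9) = 1, so lcm(14, 9) = 14·9 = 126, so 126 ∣ N. Since 6 ∣ 126, it follows that 6 ∣ N.

Only the converse holds.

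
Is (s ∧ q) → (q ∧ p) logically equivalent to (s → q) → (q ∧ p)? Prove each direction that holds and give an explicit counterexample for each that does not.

(⇒) fails; (⇐) holds.

[⇒] This fails. Under p = F, q = F, s = F, the left side is true but the right side is false.

[⇐] Assume the antecedent. If p is true, (s ∧ q) → (q ∧ p) reduces to true regardless of the other variables. If p is false, the antecedent forces (p = F, q = F, s = T), and (s ∧ q) → (q ∧ p) holds there. Either way (s ∧ q) → (q ∧ p) holds.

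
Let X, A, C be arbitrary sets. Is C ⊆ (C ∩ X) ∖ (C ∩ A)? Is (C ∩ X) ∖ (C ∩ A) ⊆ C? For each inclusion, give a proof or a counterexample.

The sets are not equal: only the reverse inclusion holds.

(⟹) This inclusion fails. Take X = ∅, A = ∅, C = {1}; then 1 ∈ C but 1 ∉ (C ∩ X) ∖ (C ∩ A).

(⟸) Let x ∈ (C ∩ X) ∖ (C ∩ A). Then x ∈ X ∩ C and x ∉ A, from which x ∈ C.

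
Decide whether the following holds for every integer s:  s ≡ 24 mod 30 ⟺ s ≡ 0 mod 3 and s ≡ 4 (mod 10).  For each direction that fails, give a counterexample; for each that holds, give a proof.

(→) Suppose s ≡ 24 (mod 30); write s = 30j + 24. Since 3 ∣ 30, reducing mod 3 gives s ≡ 24 ≡ 0 (mod 3); since 10 ∣ 30, reducing mod 10 gives s ≡ 24 ≡ 4 (mod 10).

(←) Conversely, if s ≡ 0 (mod 3) and s ≡ 4 (mod 10), then by the Chinese remainder theorem s ≡ 24 (mod 30). This is exactly s ≡ 24 (mod 30).

Equivalent; both directions hold.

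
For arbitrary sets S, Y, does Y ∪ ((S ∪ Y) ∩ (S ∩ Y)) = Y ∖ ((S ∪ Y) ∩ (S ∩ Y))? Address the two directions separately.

Forward inclusion. This inclusion fails. Take S = {1}, Y = {1}; then 1 ∈ Y ∪ ((S ∪ Y) ∩ (S ∩ Y)) but 1 ∉ Y ∖ ((S ∪ Y) ∩ (S ∩ Y)).

Reverse inclusion. Let x ∈ Y ∖ ((S ∪ Y) ∩ (S ∩ Y)). Then x ∈ Y and x ∉ S, from which x ∈ Y ∪ ((S ∪ Y) ∩ (S ∩ Y)).

(⊆) fails; (⊇) holds.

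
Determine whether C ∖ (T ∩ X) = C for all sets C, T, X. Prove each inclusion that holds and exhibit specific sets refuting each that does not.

Forward inclusion. Let x ∈ C ∖ (T ∩ X). Then either x ∈ C and x ∉ T, X; or x ∈ C ∩ T and x ∉ X; or x ∈ C ∩ X and x ∉ T. In each case x ∈ C, so C ∖ (T ∩ X) ⊆ C.

Reverse inclusion. This inclusion fails. Take C = {1}, T = {1}, X = {1}; then 1 ∈ C but 1 ∉ C ∖ (T ∩ X).

Only the forward inclusion holds.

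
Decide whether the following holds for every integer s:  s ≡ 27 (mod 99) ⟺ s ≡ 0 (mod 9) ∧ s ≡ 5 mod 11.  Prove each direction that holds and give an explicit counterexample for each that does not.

The biconditional holds.

(⟹) Suppose s ≡ 27 (mod 99); write s = 99j + 27. Since 9 ∣ 99, reducing mod 9 gives s ≡ 27 ≡ 0 (mod 9); since 11 ∣ 99, reducing mod 11 gives s ≡ 27 ≡ 5 (mod 11).

(⟸) Conversely, if s ≡ 0 (mod 9) and s ≡ 5 (mod 11), then by the Chinese remainder theorem s ≡ 27 (mod 99). This is exactly s ≡ 27 (mod 99).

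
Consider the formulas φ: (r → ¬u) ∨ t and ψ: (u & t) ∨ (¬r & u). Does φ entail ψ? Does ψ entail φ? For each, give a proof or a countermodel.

Converse. Assume the antecedent. If t is true, (r → ¬u) ∨ t reduces to true regardless of the other variables. If t is false, the antecedent forces (t = F, r = F, u = T), and (r → ¬u) ∨ t holds there. Either way (r → ¬u) ∨ t holds.

Forward direction. This fails. Under t = F, r = F, u = F, the left side is true but the right side is false.

Only the converse holds.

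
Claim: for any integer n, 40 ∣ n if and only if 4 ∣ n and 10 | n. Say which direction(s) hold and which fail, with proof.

(⇒) holds; (⇐) fails.

[⇒] If 40 ∣ n, write n = 40q. Since 40 = 10·4, n = 4·(10q), so 4 ∣ n; and since 40 = 4·10, n = 10·(4q), so 10 ∣ n.

[⇐] This fails: take n = 20. Both 4 ∣ 20 and 10 ∣ 20, yet 20 is not a multiple of 40 (since 20 = 0·40 + 20), so 40 ∤ 20.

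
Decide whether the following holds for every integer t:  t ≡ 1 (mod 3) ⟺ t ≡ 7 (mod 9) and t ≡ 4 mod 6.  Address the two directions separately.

Only the reverse direction holds.

[⇒] This fails: t = 1 gives 1 ≡ 1 (mod 3) but 1 ≡ 1 (mod 9), so the conjunction on the right does not hold.

[⇐] Conversely, if t ≡ 7 (mod 9) and t ≡ 4 (mod 6), then by the Chinese remainder theorem t ≡ 16 (mod 18). Since 16 ≡ 1 (mod 3) and 3 ∣ 18, we get t ≡ 1 (mod 3).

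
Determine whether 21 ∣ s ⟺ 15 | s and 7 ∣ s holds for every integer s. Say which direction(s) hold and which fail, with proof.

[⇒] This fails: take s = 21. Certainly 21 ∣ 21, but 15 ∤ 21.

[⇐] Suppose 15 ∣ s and 7 ∣ s. Any common multiple of 15 and 7 is a multiple of their lcm; here gcd(15, 7) = 1, so lcm(15, 7) = 15·7 = 105, so 105 ∣ s. Since 21 ∣ 105, it follows that 21 ∣ s.

Only the reverse direction holds.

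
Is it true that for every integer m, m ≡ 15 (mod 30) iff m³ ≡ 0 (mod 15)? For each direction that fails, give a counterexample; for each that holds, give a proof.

(→) Suppose m ≡ 15 (mod 30). Then m³ ≡ 15³ = 3375 (mod 30), and since 15 ∣ 30, also m³ ≡ 0 (mod 15).

(←) This fails: take m = 0. Then 0³ = 0 ≡ 0 (mod 15), yet 0 ≡ 0 (mod 30), not 15.

The forward direction holds; the converse fails.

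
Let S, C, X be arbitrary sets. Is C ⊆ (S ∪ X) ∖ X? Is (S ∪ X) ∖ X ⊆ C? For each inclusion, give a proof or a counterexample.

Both inclusions fail.

(⟹) This inclusion fails. Take S = ∅, C = {1}, X = ∅; then 1 ∈ C but 1 ∉ (S ∪ X) ∖ X.

(⟸) This inclusion fails. Take S = {1}, C = ∅, X = ∅; then 1 ∈ (S ∪ X) ∖ X but 1 ∉ C.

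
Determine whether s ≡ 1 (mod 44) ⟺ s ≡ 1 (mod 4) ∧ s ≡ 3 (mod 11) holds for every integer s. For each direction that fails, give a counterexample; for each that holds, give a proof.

Forward direction. This fails: s = 1 gives 1 ≡ 1 (mod 44) but 1 ≡ 1 (mod 11), so the conjunction on the right does not hold.

Converse. This fails: s = 25 satisfies both congruences on the right (25 ≡ 1 mod 4 and 25 ≡ 3 mod 11) yet 25 ≡ 25 (mod 44), not 1.

Neither implication holds.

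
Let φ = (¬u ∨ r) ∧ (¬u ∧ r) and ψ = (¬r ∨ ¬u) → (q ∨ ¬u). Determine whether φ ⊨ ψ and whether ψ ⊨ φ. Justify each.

Only the forward implication holds.

[⇒] Assume the antecedent. If u is true, the antecedent cannot hold. If u is false, (¬r ∨ ¬u) → (q ∨ ¬u) reduces to true regardless of the other variables. Either way (¬r ∨ ¬u) → (q ∨ ¬u) holds.

[⇐] This fails. Under u = F, q = F, r = F, the left side is false but the right side is true.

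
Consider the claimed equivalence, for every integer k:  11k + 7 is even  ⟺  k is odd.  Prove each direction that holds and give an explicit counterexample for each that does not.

Equivalent; both directions hold.

(⇒) Suppose 11k + 7 is even. Since 11 is odd, 11k and k have the same parity, so 11k + 7 ≡ k + 7 (mod 2). As 7 is odd, 11k + 7 is even exactly when k is odd. Thus k is odd.

(⇐) Conversely, suppose k is odd; write k = 2j + 1. Then 11k + 7 = 11·(2j + 1) + 7 = 2·11j + 18, which is even.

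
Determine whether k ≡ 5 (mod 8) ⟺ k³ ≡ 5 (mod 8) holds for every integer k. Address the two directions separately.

Both directions hold; the statement is true.

(⇒) Suppose k ≡ 5 (mod 8). Write k = 8j + 5. Then (8j + 5)³ = 512j³ + 960j² + 600j + 125 = 8(64j³ + 120j² + 75j + 15) + 5, so k³ ≡ 5 (mod 8).

(⇐) Conversely, suppose k³ ≡ 5 (mod 8). The only residue r in {0, …, 7} with r³ ≡ 5 (mod 8) is r = 5, so k ≡ 5 (mod 8).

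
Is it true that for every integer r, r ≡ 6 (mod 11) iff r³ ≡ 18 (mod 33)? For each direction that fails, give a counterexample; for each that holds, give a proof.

Only the converse holds.

(⟹) This fails: take r = 17. Then 17 ≡ 6 (mod 11), but 17³ = 4913 ≡ 29 (mod 33), not 18.

(⟸) Conversely, the residues r modulo 33 with r³ ≡ 18 (mod 33) are exactly {6}, and each is ≡ 6 (mod 11).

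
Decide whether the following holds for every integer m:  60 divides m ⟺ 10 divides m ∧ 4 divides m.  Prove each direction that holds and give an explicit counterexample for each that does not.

The forward direction holds; the converse fails.

(⟹) If 60 ∣ m, write m = 60q. Since 60 = 6·10, m = 10·(6q), so 10 ∣ m; and since 60 = 15·4, m = 4·(15q), so 4 ∣ m.

(⟸) This fails: take m = 20. Both 10 ∣ 20 and 4 ∣ 20, yet 20 is not a multiple of 60 (since 20 = 0·60 + 20), so 60 ∤ 20.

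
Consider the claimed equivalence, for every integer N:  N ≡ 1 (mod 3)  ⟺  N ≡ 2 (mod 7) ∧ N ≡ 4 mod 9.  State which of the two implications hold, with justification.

(⇐) If N ≡ 2 (mod 7) and N ≡ 4 (mod 9), then by the Chinese remainder theorem N ≡ 58 (mod 63). Since 58 ≡ 1 (mod 3) and 3 ∣ 63, we get N ≡ 1 (mod 3).

(⇒) This fails: N = 1 gives 1 ≡ 1 (mod 3) but 1 ≡ 1 (mod 7), so the conjunction on the right does not hold.

The forward direction fails; the converse holds.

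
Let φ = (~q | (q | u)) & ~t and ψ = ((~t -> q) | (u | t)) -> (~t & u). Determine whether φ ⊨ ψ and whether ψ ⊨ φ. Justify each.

The forward direction fails; the converse holds.

(←) Assume the antecedent. If u is true, the antecedent forces (u = T, q = F, t = F) or (u = T, q = T, t = F), and (~q | (q | u)) & ~t holds there. If u is false, the antecedent forces (u = F, q = F, t = F), and (~q | (q | u)) & ~t holds there. Either way (~q | (q | u)) & ~t holds.

(→) This fails. Under u = F, q = T, t = F, the left side is true but the right side is false.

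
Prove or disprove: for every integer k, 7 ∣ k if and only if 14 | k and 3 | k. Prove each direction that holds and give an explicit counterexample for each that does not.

[⇒] This fails: take k = 7. Certainly 7 ∣ 7, but 14 ∤ 7.

[⇐] Suppose 14 ∣ k and 3 ∣ k. Any common multiple of 14 and 3 is a multiple of their lcm; here gcd(14, 3) = 1, so lcm(14, 3) = 14·3 = 42, so 42 ∣ k. Since 7 ∣ 42, it follows that 7 ∣ k.

Only the converse holds.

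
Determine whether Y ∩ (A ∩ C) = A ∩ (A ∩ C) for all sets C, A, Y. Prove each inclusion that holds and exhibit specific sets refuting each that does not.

(⊆) Let x ∈ Y ∩ (A ∩ C). Then x ∈ C ∩ A ∩ Y, from which x ∈ A ∩ (A ∩ C).

(⊇) This inclusion fails. Take C = {1}, A = {1}, Y = ∅; then 1 ∈ A ∩ (A ∩ C) but 1 ∉ Y ∩ (A ∩ C).

(⊆) holds; (⊇) fails.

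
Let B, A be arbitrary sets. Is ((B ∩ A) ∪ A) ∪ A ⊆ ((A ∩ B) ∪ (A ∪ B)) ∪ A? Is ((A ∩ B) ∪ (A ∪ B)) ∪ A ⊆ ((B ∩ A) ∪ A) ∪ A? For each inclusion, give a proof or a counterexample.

Only the forward inclusion holds.

(⟹) Let x ∈ ((B ∩ A) ∪ A) ∪ A. Then either x ∈ A and x ∉ B; or x ∈ B ∩ A. In each case x ∈ ((A ∩ B) ∪ (A ∪ B)) ∪ A, so ((B ∩ A) ∪ A) ∪ A ⊆ ((A ∩ B) ∪ (A ∪ B)) ∪ A.

(⟸) This inclusion fails. Take B = {1}, A = ∅; then 1 ∈ ((A ∩ B) ∪ (A ∪ B)) ∪ A but 1 ∉ ((B ∩ A) ∪ A) ∪ A.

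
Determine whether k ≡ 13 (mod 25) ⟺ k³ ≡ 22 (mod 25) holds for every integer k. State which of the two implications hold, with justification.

The biconditional holds.

(⟹) Suppose k ≡ 13 (mod 25). Write k = 25j + 13. Then (25j + 13)³ = 15625j³ + 24375j² + 12675j + 2197 = 25(625j³ + 975j² + 507j + 87) + 22, so k³ ≡ 22 (mod 25).

(⟸) Conversely, suppose k³ ≡ 22 (mod 25). The only residue r in {0, …, 24} with r³ ≡ 22 (mod 25) is r = 13, so k ≡ 13 (mod 25).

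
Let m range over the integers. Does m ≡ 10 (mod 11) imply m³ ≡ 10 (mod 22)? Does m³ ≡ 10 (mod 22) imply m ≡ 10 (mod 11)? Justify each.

Not equivalent: only (⇐) holds.

[⇒] This fails: take m = 21. Then 21 ≡ 10 (mod 11), but 21³ = 9261 ≡ 21 (mod 22), not 10.

[⇐] Conversely, the residues r modulo 22 with r³ ≡ 10 (mod 22) are exactly {10}, and each is ≡ 10 (mod 11).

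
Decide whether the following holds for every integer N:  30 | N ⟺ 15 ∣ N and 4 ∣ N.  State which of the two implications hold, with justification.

Not equivalent: only (⇐) holds.

(←) Suppose 15 ∣ N and 4 ∣ N. Any common multiple of 15 and 4 is a multiple of their lcm; here gcd(15, 4) = 1, so lcm(15, 4) = 15·4 = 60, so 60 ∣ N. Since 30 ∣ 60, it follows that 30 ∣ N.

(→) This fails: take N = 30. Certainly 30 ∣ 30, but 4 ∤ 30.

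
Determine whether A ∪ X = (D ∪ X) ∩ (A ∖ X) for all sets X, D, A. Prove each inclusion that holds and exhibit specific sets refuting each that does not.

The sets are not equal: only the reverse inclusion holds.

(⟹) This inclusion fails. Take X = {1}, D = ∅, A = ∅; then 1 ∈ A ∪ X but 1 ∉ (D ∪ X) ∩ (A ∖ X).

(⟸) Let x ∈ (D ∪ X) ∩ (A ∖ X). Then x ∈ D ∩ A and x ∉ X, from which x ∈ A ∪ X.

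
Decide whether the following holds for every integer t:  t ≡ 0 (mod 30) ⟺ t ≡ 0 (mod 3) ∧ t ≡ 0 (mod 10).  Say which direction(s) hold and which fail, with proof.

(←) If t ≡ 0 (mod 3) and t ≡ 0 (mod 10), then by the Chinese remainder theorem t ≡ 0 (mod 30). This is exactly t ≡ 0 (mod 30).

(→) Suppose t ≡ 0 (mod 30); write t = 30j + 0. Since 3 ∣ 30, reducing mod 3 gives t ≡ 0 (mod 3); since 10 ∣ 30, reducing mod 10 gives t ≡ 0 (mod 10).

Both implications hold.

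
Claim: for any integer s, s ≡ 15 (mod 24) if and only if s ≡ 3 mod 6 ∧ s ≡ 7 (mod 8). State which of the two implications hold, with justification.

Both implications hold.

(⇒) Suppose s ≡ 15 (mod 24); write s = 24j + 15. Since 6 ∣ 24, reducing mod 6 gives s ≡ 15 ≡ 3 (mod 6); since 8 ∣ 24, reducing mod 8 gives s ≡ 15 ≡ 7 (mod 8).

(⇐) Conversely, if s ≡ 3 (mod 6) and s ≡ 7 (mod 8), then by the Chinese remainder theorem s ≡ 15 (mod 24). This is exactly s ≡ 15 (mod 24).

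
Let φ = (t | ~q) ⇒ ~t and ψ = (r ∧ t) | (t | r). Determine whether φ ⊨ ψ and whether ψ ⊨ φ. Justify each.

(⟹) This fails. Under t = F, q = F, r = F, the left side is true but the right side is false.

(⟸) This fails. Under t = T, q = F, r = F, the left side is false but the right side is true.

Both directions fail.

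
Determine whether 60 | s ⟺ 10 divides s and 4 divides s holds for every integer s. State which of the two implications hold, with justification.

(⇐) This fails: take s = 20. Both 10 ∣ 20 and 4 ∣ 20, yet 20 is not a multiple of 60 (since 20 = 0·60 + 20), so 60 ∤ 20.

(⇒) If 60 ∣ s, write s = 60q. Since 60 = 6·10, s = 10·(6q), so 10 ∣ s; and since 60 = 15·4, s = 4·(15q), so 4 ∣ s.

Only the forward direction holds.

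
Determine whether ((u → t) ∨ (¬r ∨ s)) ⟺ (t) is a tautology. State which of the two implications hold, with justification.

Only the converse holds.

[⇒] This fails. Under s = F, r = F, t = F, u = F, the left side is true but the right side is false.

[⇐] Assume the antecedent. If t is true, (u → t) ∨ (¬r ∨ s) reduces to true regardless of the other variables. If t is false, the antecedent cannot hold. Either way (u → t) ∨ (¬r ∨ s) holds.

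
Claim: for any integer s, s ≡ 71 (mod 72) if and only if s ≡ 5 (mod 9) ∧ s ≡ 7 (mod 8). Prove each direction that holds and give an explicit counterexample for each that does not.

(⇒) fails and (⇐) fails.

Forward direction. This fails: s = 71 gives 71 ≡ 71 (mod 72) but 71 ≡ 8 (mod 9), so the conjunction on the right does not hold.

Converse. This fails: s = 23 satisfies both congruences on the right (23 ≡ 5 mod 9 and 23 ≡ 7 mod 8) yet 23 ≡ 23 (mod 72), not 71.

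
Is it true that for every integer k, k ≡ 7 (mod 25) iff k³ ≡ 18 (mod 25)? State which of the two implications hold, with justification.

Both directions hold.

[⇐] Suppose k³ ≡ 18 (mod 25). The only residue r in {0, …, 24} with r³ ≡ 18 (mod 25) is r = 7, so k ≡ 7 (mod 25).

[⇒] Suppose k ≡ 7 (mod 25). Write k = 25j + 7. Then (25j + 7)³ = 15625j³ + 13125j² + 3675j + 343 = 25(625j³ + 525j² + 147j + 13) + 18, so k³ ≡ 18 (mod 25).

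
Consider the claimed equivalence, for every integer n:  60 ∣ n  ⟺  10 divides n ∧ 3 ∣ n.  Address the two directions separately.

The forward direction holds; the converse fails.

(⇒) If 60 ∣ n, write n = 60q. Since 60 = 6·10, n = 10·(6q), so 10 ∣ n; and since 60 = 20·3, n = 3·(20q), so 3 ∣ n.

(⇐) This fails: take n = 30. Both 10 ∣ 30 and 3 ∣ 30, yet 30 is not a multiple of 60 (since 30 = 0·60 + 30), so 60 ∤ 30.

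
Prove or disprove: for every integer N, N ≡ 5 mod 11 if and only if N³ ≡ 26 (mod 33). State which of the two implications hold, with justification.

Forward direction. This fails: take N = 16. Then 16 ≡ 5 (mod 11), but 16³ = 4096 ≡ 4 (mod 33), not 26.

Converse. The residues r modulo 33 with r³ ≡ 26 (mod 33) are exactly {5}, and each is ≡ 5 (mod 11).

Only the converse holds.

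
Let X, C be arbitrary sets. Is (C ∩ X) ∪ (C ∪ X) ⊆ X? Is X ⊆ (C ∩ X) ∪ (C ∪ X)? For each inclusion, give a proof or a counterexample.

Forward inclusion. This inclusion fails. Take X = ∅, C = {1}; then 1 ∈ (C ∩ X) ∪ (C ∪ X) but 1 ∉ X.

Reverse inclusion. Let x ∈ X. Then either x ∈ X and x ∉ C; or x ∈ X ∩ C. In each case x ∈ (C ∩ X) ∪ (C ∪ X), so X ⊆ (C ∩ X) ∪ (C ∪ X).

(⊆) fails; (⊇) holds.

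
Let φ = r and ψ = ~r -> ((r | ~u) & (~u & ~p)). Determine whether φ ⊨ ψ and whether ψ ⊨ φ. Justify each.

The forward direction holds; the converse fails.

(⟹) Assume the antecedent. If r is true, ~r -> ((r | ~u) & (~u & ~p)) reduces to true regardless of the other variables. If r is false, the antecedent cannot hold. Either way ~r -> ((r | ~u) & (~u & ~p)) holds.

(⟸) This fails. Under r = F, p = F, u = F, the left side is false but the right side is true.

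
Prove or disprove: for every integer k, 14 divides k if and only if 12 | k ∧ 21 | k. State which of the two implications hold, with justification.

Only the reverse direction holds.

(←) Suppose 12 ∣ k and 21 ∣ k. Any common multiple of 12 and 21 is a multiple of their lcm; here lcm(12, 21) = 12·21/gcd(12, 21) = 252/3 = 84, so 84 ∣ k. Since 14 ∣ 84, it follows that 14 ∣ k.

(→) This fails: take k = 14. Certainly 14 ∣ 14, but 12 ∤ 14.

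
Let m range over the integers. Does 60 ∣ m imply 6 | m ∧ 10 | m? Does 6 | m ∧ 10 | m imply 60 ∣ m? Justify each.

Only the forward implication holds.

[⇒] If 60 ∣ m, write m = 60q. Since 60 = 10·6, m = 6·(10q), so 6 ∣ m; and since 60 = 6·10, m = 10·(6q), so 10 ∣ m.

[⇐] This fails: take m = 30. Both 6 ∣ 30 and 10 ∣ 30, yet 30 is not a multiple of 60 (since 30 = 0·60 + 30), so 60 ∤ 30.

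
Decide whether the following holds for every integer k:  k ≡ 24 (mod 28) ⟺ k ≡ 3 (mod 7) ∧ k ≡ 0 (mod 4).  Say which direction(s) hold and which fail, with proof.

Both implications hold.

Forward direction. Suppose k ≡ 24 (mod 28); write k = 28j + 24. Since 7 ∣ 28, reducing mod 7 gives k ≡ 24 ≡ 3 (mod 7); since 4 ∣ 28, reducing mod 4 gives k ≡ 24 ≡ 0 (mod 4).

Converse. If k ≡ 3 (mod 7) and k ≡ 0 (mod 4), then by the Chinese remainder theorem k ≡ 24 (mod 28). This is exactly k ≡ 24 (mod 28).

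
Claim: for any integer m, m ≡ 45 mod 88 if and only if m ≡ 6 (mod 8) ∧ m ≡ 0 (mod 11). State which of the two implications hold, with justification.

Neither direction holds.

[⇒] This fails: m = 45 gives 45 ≡ 45 (mod 88) but 45 ≡ 5 (mod 8), so the conjunction on the right does not hold.

[⇐] This fails: m = 22 satisfies both congruences on the right (22 ≡ 6 mod 8 and 22 ≡ 0 mod 11) yet 22 ≡ 22 (mod 88), not 45.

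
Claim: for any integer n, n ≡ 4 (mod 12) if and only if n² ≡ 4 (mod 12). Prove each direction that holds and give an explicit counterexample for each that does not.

Converse. This fails: take n = 2. Then 2² = 4 ≡ 4 (mod 12), yet 2 ≡ 2 (mod 12), not 4.

Forward direction. Suppose n ≡ 4 (mod 12). Write n = 12j + 4. Then (12j + 4)² = 144j² + 96j + 16 = 12(12j² + 8j + 1) + 4, so n² ≡ 4 (mod 12).

Not equivalent: only (⇒) holds.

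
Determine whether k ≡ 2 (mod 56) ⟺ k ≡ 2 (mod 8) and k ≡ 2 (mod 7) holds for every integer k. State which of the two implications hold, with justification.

(→) Suppose k ≡ 2 (mod 56); write k = 56j + 2. Since 8 ∣ 56, reducing mod 8 gives k ≡ 2 (mod 8); since 7 ∣ 56, reducing mod 7 gives k ≡ 2 (mod 7).

(←) Conversely, if k ≡ 2 (mod 8) and k ≡ 2 (mod 7), then by the Chinese remainder theorem k ≡ 2 (mod 56). This is exactly k ≡ 2 (mod 56).

Equivalent; both directions hold.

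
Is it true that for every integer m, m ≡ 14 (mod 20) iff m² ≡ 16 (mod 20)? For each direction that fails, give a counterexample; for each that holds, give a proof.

(←) This fails: take m = 4. Then 4² = 16 ≡ 16 (mod 20), yet 4 ≡ 4 (mod 20), not 14.

(→) Suppose m ≡ 14 (mod 20). Write m = 20j + 14. Then (20j + 14)² = 400j² + 560j + 196 = 20(20j² + 28j + 9) + 16, so m² ≡ 16 (mod 20).

(⇒) holds; (⇐) fails.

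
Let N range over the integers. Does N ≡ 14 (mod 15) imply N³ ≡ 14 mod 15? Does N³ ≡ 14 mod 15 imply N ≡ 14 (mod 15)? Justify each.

Equivalent; both directions hold.

(←) Suppose N³ ≡ 14 (mod 15). The only residue r in {0, …, 14} with r³ ≡ 14 (mod 15) is r = 14, so N ≡ 14 (mod 15).

(→) Suppose N ≡ 14 (mod 15). Write N = 15j + 14. Then (15j + 14)³ = 3375j³ + 9450j² + 8820j + 2744 = 15(225j³ + 630j² + 588j + 182) + 14, so N³ ≡ 14 (mod 15).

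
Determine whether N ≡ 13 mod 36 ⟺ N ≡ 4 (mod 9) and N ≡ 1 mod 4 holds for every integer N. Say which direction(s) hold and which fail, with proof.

(⇒) Suppose N ≡ 13 (mod 36); write N = 36j + 13. Since 9 ∣ 36, reducing mod 9 gives N ≡ 13 ≡ 4 (mod 9); since 4 ∣ 36, reducing mod 4 gives N ≡ 13 ≡ 1 (mod 4).

(⇐) Conversely, if N ≡ 4 (mod 9) and N ≡ 1 (mod 4), then by the Chinese remainder theorem N ≡ 13 (mod 36). This is exactly N ≡ 13 (mod 36).

Both directions hold.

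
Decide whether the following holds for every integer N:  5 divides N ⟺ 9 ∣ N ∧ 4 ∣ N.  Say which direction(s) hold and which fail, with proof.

Neither implication holds.

Forward direction. This fails: take N = 5. Certainly 5 ∣ 5, but 9 ∤ 5.

Converse. This fails: take N = 36. Both 9 ∣ 36 and 4 ∣ 36, yet 36 is not a multiple of 5 (since 36 = 7·5 + 1), so 5 ∤ 36.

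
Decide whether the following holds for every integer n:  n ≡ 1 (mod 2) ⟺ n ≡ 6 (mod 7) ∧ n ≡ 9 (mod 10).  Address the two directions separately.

(→) This fails: n = 1 gives 1 ≡ 1 (mod 2) but 1 ≡ 1 (mod 7), so the conjunction on the right does not hold.

(←) Conversely, if n ≡ 6 (mod 7) and n ≡ 9 (mod 10), then by the Chinese remainder theorem n ≡ 69 (mod 70). Since 69 ≡ 1 (mod 2) and 2 ∣ 70, we get n ≡ 1 (mod 2).

Not equivalent: only (⇐) holds.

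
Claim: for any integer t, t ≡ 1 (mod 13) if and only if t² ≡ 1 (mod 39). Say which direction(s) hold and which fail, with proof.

Both directions fail.

(→) This fails: take t = 27. Then 27 ≡ 1 (mod 13), but 27² = 729 ≡ 27 (mod 39), not 1.

(←) This fails: take t = 25. Then 25² = 625 ≡ 1 (mod 39), yet 25 ≡ 12 (mod 13), not 1.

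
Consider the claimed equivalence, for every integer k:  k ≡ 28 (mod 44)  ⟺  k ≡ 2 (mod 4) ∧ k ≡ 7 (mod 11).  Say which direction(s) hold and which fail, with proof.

Forward direction. This fails: k = 28 gives 28 ≡ 28 (mod 44) but 28 ≡ 0 (mod 4), so the conjunction on the right does not hold.

Converse. This fails: k = 18 satisfies both congruences on the right (18 ≡ 2 mod 4 and 18 ≡ 7 mod 11) yet 18 ≡ 18 (mod 44), not 28.

Neither implication holds.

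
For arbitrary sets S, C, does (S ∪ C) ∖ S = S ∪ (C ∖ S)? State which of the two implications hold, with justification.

(⊆) holds; (⊇) fails.

(⟹) Let x ∈ (S ∪ C) ∖ S. Then x ∈ C and x ∉ S, from which x ∈ S ∪ (C ∖ S).

(⟸) This inclusion fails. Take S = {1}, C = ∅; then 1 ∈ S ∪ (C ∖ S) but 1 ∉ (S ∪ C) ∖ S.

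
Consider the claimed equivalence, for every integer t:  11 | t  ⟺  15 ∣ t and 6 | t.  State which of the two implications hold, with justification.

Both directions fail.

[⇒] This fails: take t = 11. Certainly 11 ∣ 11, but 15 ∤ 11.

[⇐] This fails: take t = 30. Both 15 ∣ 30 and 6 ∣ 30, yet 30 is not a multiple of 11 (since 30 = 2·11 + 8), so 11 ∤ 30.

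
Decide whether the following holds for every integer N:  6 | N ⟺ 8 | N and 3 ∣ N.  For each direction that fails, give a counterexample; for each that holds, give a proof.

(⟹) This fails: take N = 6. Certainly 6 ∣ 6, but 8 ∤ 6.

(⟸) Suppose 8 ∣ N and 3 ∣ N. Any common multiple of 8 and 3 is a multiple of their lcm; here gcd(8, 3) = 1, so lcm(8, 3) = 8·3 = 24, so 24 ∣ N. Since 6 ∣ 24, it follows that 6 ∣ N.

Only the converse holds.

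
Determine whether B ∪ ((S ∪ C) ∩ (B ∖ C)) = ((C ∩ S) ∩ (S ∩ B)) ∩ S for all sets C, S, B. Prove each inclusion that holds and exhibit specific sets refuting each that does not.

The sets are not equal: only the reverse inclusion holds.

(⟸) Let x ∈ ((C ∩ S) ∩ (S ∩ B)) ∩ S. Then x ∈ C ∩ S ∩ B, from which x ∈ B ∪ ((S ∪ C) ∩ (B ∖ C)).

(⟹) This inclusion fails. Take C = ∅, S = ∅, B = {1}; then 1 ∈ B ∪ ((S ∪ C) ∩ (B ∖ C)) but 1 ∉ ((C ∩ S) ∩ (S ∩ B)) ∩ S.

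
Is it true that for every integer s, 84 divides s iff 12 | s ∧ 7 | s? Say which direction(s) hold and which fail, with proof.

Both directions hold; the statement is true.

Forward direction. If 84 ∣ s, write s = 84q. Since 84 = 7·12, s = 12·(7q), so 12 ∣ s; and since 84 = 12·7, s = 7·(12q), so 7 ∣ s.

Converse. Suppose 12 ∣ s and 7 ∣ s. Any common multiple of 12 and 7 is a multiple of their lcm; here gcd(12, 7) = 1, so lcm(12, 7) = 12·7 = 84, so 84 ∣ s.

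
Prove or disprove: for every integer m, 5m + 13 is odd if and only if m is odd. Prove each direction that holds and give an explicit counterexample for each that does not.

(⇒) This fails: m = 0 gives 5m + 13 = 13, which is odd, but 0 is even, not odd.

(⇐) This also fails: m = 5 is odd, but 5m + 13 = 38 is even, not odd.

Both directions fail.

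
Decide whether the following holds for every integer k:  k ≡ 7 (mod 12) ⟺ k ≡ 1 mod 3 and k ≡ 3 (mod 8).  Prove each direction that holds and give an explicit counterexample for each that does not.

Not equivalent: only (⇐) holds.

Forward direction. This fails: k = 7 gives 7 ≡ 7 (mod 12) but 7 ≡ 7 (mod 8), so the conjunction on the right does not hold.

Converse. If k ≡ 1 (mod 3) and k ≡ 3 (mod 8), then by the Chinese remainder theorem k ≡ 19 (mod 24). Since 19 ≡ 7 (mod 12) and 12 ∣ 24, we get k ≡ 7 (mod 12).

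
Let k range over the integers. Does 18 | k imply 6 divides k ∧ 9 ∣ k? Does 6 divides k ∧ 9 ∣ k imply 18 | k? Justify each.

Both directions hold; the statement is true.

(⇒) If 18 ∣ k, write k = 18q. Since 18 = 3·6, k = 6·(3q), so 6 ∣ k; and since 18 = 2·9, k = 9·(2q), so 9 ∣ k.

(⇐) Suppose 6 ∣ k and 9 ∣ k. Any common multiple of 6 and 9 is a multiple of their lcm; here lcm(6, 9) = 6·9/gcd(6, 9) = 54/3 = 18, so 18 ∣ k.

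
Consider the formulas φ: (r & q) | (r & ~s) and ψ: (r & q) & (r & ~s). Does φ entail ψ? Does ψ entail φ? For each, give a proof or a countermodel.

(⟹) This fails. Under r = T, s = F, q = F, the left side is true but the right side is false.

(⟸) Assume the antecedent. If r is true, the antecedent forces (r = T, s = F, q = T), and (r & q) | (r & ~s) holds there. If r is false, the antecedent cannot hold. Either way (r & q) | (r & ~s) holds.

The forward direction fails; the converse holds.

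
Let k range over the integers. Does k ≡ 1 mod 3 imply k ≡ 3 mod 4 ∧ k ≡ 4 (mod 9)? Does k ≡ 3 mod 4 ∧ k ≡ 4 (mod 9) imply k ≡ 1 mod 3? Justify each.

Only the reverse direction holds.

(⇒) This fails: k = 1 gives 1 ≡ 1 (mod 3) but 1 ≡ 1 (mod 4), so the conjunction on the right does not hold.

(⇐) Conversely, if k ≡ 3 (mod 4) and k ≡ 4 (mod 9), then by the Chinese remainder theorem k ≡ 31 (mod 36). Since 31 ≡ 1 (mod 3) and 3 ∣ 36, we get k ≡ 1 (mod 3).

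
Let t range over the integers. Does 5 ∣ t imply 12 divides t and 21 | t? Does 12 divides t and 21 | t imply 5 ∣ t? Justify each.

Neither direction holds.

Forward direction. This fails: take t = 5. Certainly 5 ∣ 5, but 12 ∤ 5.

Converse. This fails: take t = 84. Both 12 ∣ 84 and 21 ∣ 84, yet 84 is not a multiple of 5 (since 84 = 16·5 + 4), so 5 ∤ 84.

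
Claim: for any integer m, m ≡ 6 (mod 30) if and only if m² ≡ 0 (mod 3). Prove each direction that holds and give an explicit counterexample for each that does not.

Only the forward direction holds.

(→) Suppose m ≡ 6 (mod 30). Then m² ≡ 6² = 36 (mod 30), and since 3 ∣ 30, also m² ≡ 0 (mod 3).

(←) This fails: take m = 0. Then 0² = 0 ≡ 0 (mod 3), yet 0 ≡ 0 (mod 30), not 6.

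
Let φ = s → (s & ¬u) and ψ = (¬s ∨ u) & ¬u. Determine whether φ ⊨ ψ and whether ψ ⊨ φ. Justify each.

Only the converse holds.

[⇒] This fails. Under s = T, u = F, the left side is true but the right side is false.

[⇐] Assume the antecedent. If s is true, the antecedent cannot hold. If s is false, s → (s & ¬u) reduces to true regardless of the other variables. Either way s → (s & ¬u) holds.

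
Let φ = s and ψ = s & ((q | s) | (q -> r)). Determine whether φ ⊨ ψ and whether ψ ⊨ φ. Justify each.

Both directions hold; the statement is true.

(←) Assume the antecedent. If r is true, the antecedent forces (r = T, s = T, q = F) or (r = T, s = T, q = T), and s holds there. If r is false, the antecedent forces (r = F, s = T, q = F) or (r = F, s = T, q = T), and s holds there. Either way s holds.

(→) Assume the antecedent. If r is true, the antecedent forces (r = T, s = T, q = F) or (r = T, s = T, q = T), and s & ((q | s) | (q -> r)) holds there. If r is false, the antecedent forces (r = F, s = T, q = F) or (r = F, s = T, q = T), and s & ((q | s) | (q -> r)) holds there. Either way s & ((q | s) | (q -> r)) holds.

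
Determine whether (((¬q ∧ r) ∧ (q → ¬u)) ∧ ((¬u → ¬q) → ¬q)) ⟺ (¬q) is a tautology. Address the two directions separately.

(⇒) Assume the antecedent. If r is true, the antecedent forces (r = T, q = F, u = F) or (r = T, q = F, u = T), and ¬q holds there. If r is false, the antecedent cannot hold. Either way ¬q holds.

(⇐) This fails. Under r = F, q = F, u = F, the left side is false but the right side is true.

(⇒) holds; (⇐) fails.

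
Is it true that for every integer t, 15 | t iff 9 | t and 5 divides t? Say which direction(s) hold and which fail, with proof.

Converse. Suppose 9 ∣ t and 5 ∣ t. Any common multiple of 9 and 5 is a multiple of their lcm; here gcd(9, 5) = 1, so lcm(9, 5) = 9·5 = 45, so 45 ∣ t. Since 15 ∣ 45, it follows that 15 ∣ t.

Forward direction. This fails: take t = 15. Certainly 15 ∣ 15, but 9 ∤ 15.

The forward direction fails; the converse holds.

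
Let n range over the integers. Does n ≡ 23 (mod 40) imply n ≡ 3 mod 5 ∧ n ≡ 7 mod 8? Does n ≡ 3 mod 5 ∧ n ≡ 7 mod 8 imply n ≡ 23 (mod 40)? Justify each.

Both implications hold.

[⇐] If n ≡ 3 (mod 5) and n ≡ 7 (mod 8), then by the Chinese remainder theorem n ≡ 23 (mod 40). This is exactly n ≡ 23 (mod 40).

[⇒] Suppose n ≡ 23 (mod 40); write n = 40j + 23. Since 5 ∣ 40, reducing mod 5 gives n ≡ 23 ≡ 3 (mod 5); since 8 ∣ 40, reducing mod 8 gives n ≡ 23 ≡ 7 (mod 8).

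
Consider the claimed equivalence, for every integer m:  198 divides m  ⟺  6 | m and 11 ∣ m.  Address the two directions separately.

Only the forward implication holds.

(⟹) If 198 ∣ m, write m = 198q. Since 198 = 33·6, m = 6·(33q), so 6 ∣ m; and since 198 = 18·11, m = 11·(18q), so 11 ∣ m.

(⟸) This fails: take m = 66. Both 6 ∣ 66 and 11 ∣ 66, yet 66 is not a multiple of 198 (since 66 = 0·198 + 66), so 198 ∤ 66.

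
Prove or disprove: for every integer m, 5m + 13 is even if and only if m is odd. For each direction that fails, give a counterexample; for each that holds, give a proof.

(⟹) Suppose 5m + 13 is even. Since 5 is odd, 5m and m have the same parity, so 5m + 13 ≡ m + 13 (mod 2). As 13 is odd, 5m + 13 is even exactly when m is odd. Thus m is odd.

(⟸) Conversely, suppose m is odd; write m = 2j + 1. Then 5m + 13 = 5·(2j + 1) + 13 = 2·5j + 18, which is even.

The biconditional holds.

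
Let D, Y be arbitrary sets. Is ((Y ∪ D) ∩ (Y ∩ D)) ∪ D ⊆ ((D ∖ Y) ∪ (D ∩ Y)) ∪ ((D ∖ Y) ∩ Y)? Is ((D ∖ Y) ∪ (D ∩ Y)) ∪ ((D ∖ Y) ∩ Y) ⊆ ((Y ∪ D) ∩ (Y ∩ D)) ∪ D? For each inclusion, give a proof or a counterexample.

Both inclusions hold.

(⊆) Let x ∈ ((Y ∪ D) ∩ (Y ∩ D)) ∪ D. Then either x ∈ D and x ∉ Y; or x ∈ D ∩ Y. In each case x ∈ ((D ∖ Y) ∪ (D ∩ Y)) ∪ ((D ∖ Y) ∩ Y), so ((Y ∪ D) ∩ (Y ∩ D)) ∪ D ⊆ ((D ∖ Y) ∪ (D ∩ Y)) ∪ ((D ∖ Y) ∩ Y).

(⊇) Let x ∈ ((D ∖ Y) ∪ (D ∩ Y)) ∪ ((D ∖ Y) ∩ Y). Then either x ∈ D and x ∉ Y; or x ∈ D ∩ Y. In each case x ∈ ((Y ∪ D) ∩ (Y ∩ D)) ∪ D, so ((D ∖ Y) ∪ (D ∩ Y)) ∪ ((D ∖ Y) ∩ Y) ⊆ ((Y ∪ D) ∩ (Y ∩ D)) ∪ D.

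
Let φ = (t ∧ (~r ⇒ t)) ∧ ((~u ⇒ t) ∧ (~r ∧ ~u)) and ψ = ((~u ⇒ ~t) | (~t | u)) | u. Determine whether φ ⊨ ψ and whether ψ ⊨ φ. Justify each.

(⟹) This fails. Under t = T, u = F, r = F, the left side is true but the right side is false.

(⟸) This fails. Under t = F, u = F, r = F, the left side is false but the right side is true.

Neither direction holds.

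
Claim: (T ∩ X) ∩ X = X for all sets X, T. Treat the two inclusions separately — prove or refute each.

The sets are not equal: only the forward inclusion holds.

(⟹) Let x ∈ (T ∩ X) ∩ X. Then x ∈ X ∩ T, from which x ∈ X.

(⟸) This inclusion fails. Take X = {1}, T = ∅; then 1 ∈ X but 1 ∉ (T ∩ X) ∩ X.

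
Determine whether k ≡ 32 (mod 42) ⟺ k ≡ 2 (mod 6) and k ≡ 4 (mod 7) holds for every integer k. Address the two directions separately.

(⟹) Suppose k ≡ 32 (mod 42); write k = 42j + 32. Since 6 ∣ 42, reducing mod 6 gives k ≡ 32 ≡ 2 (mod 6); since 7 ∣ 42, reducing mod 7 gives k ≡ 32 ≡ 4 (mod 7).

(⟸) Conversely, if k ≡ 2 (mod 6) and k ≡ 4 (mod 7), then by the Chinese remainder theorem k ≡ 32 (mod 42). This is exactly k ≡ 32 (mod 42).

Both directions hold.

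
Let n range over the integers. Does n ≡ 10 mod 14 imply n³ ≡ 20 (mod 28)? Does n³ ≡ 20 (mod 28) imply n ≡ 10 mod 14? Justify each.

Forward direction. Suppose n ≡ 10 (mod 14). Working modulo 28, n ∈ {10, 24}; for each such r, r³ ≡ 20 (mod 28).

Converse. This fails: take n = 6. Then 6³ = 216 ≡ 20 (mod 28), yet 6 ≡ 6 (mod 14), not 10.

Only the forward implication holds.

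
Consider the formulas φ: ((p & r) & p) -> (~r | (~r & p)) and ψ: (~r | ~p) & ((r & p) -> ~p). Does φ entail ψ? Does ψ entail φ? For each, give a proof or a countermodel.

Forward direction. Assume the antecedent. If p is true, the antecedent forces (p = T, r = F), and (~r | ~p) & ((r & p) -> ~p) holds there. If p is false, (~r | ~p) & ((r & p) -> ~p) reduces to true regardless of the other variables. Either way (~r | ~p) & ((r & p) -> ~p) holds.

Converse. Assume the antecedent. If p is true, the antecedent forces (p = T, r = F), and the consequent holds there. If p is false, the consequent reduces to true regardless of the other variables. Either way the consequent holds.

Both directions hold; the statement is true.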